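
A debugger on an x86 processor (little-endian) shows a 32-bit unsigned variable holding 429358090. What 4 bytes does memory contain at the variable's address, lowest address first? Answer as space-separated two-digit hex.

0A 7C 97 19

429358090 in hexadecimal, padded to 32 bits, is 0x19977C0A.
Split into bytes (most-significant first): 19 97 7C 0A.
In little-endian order the low byte comes first in memory.
So at ascending addresses the bytes are 0A 7C 97 19.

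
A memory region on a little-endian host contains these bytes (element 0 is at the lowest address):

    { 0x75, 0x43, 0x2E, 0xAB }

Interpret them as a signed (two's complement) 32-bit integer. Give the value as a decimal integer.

-1423031435

Little-endian stores the least-significant byte at the lowest address.
Reassemble most-significant byte first: AB 2E 43 75 → 0xAB2E4375.
Top bit is set, so as a signed 32-bit value this is 0xAB2E4375 − 2^32 = -1423031435.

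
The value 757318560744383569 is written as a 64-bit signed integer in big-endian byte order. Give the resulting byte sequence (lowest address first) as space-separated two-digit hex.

757318560744383569 in hexadecimal, padded to 64 bits, is 0x0A828937F2FAA451.
Split into bytes (most-significant first): 0A 82 89 37 F2 FA A4 51.
Big-endian stores the most-significant byte at the lowest address.
So the memory order matches the most-significant-first order: 0A 82 89 37 F2 FA A4 51.

0A 82 89 37 F2 FA A4 51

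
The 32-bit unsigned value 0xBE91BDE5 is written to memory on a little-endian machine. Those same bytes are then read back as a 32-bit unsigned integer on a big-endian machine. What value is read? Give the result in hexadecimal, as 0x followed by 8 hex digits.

Stored little-endian, the bytes at ascending addresses are E5 BD 91 BE.
Read back as big-endian, the last byte is least significant, giving 0xE5BD91BE.

0xE5BD91BE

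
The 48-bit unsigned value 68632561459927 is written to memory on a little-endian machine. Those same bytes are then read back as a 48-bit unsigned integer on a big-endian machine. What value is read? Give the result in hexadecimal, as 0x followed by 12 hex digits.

68632561459927 in 48-bit hexadecimal is 0x3E6BC37222D7.
Stored little-endian, the bytes at ascending addresses are D7 22 72 C3 6B 3E.
Read back as big-endian, the last byte is least significant, giving 0xD72272C36B3E.

0xD72272C36B3E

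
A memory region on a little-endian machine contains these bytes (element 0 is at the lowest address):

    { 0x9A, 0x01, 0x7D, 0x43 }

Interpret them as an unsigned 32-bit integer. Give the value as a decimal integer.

In little-endian order the low byte comes first in memory.
Reassemble most-significant byte first: 43 7D 01 9A → 0x437D019A.
0x437D019A = 1132265882.

1132265882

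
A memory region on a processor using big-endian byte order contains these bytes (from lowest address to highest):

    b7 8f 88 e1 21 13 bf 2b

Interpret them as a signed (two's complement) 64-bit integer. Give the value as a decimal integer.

Big-endian: lowest address holds the most-significant byte.
The bytes are already most-significant first: 0xB78F88E12113BF2B.
Top bit is set, so as a signed 64-bit value this is 0xB78F88E12113BF2B − 2^64 = -5219802942595154133.

-5219802942595154133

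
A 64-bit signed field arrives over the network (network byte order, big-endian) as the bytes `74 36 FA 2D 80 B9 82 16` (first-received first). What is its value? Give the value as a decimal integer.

8374155630482129430

Big-endian: lowest address holds the most-significant byte.
The bytes are already most-significant first: 0x7436FA2D80B98216.
0x7436FA2D80B98216 = 8374155630482129430.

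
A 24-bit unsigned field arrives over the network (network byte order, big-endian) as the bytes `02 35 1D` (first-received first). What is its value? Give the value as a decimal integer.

Big-endian stores the most-significant byte at the lowest address.
The bytes are already most-significant first: 0x02351D.
0x02351D = 144669.

144669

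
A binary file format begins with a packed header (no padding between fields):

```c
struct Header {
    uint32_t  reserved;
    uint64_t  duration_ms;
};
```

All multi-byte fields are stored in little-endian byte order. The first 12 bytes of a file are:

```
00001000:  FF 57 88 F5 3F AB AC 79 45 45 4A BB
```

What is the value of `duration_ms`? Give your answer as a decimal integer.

13495675398065531711

`duration_ms` follows `reserved` (4 bytes), so it starts at byte offset 4 and occupies 8 bytes.
Bytes at offsets 4..11: 3F AB AC 79 45 45 4A BB.
In little-endian order the low byte comes first in memory.
Reassemble most-significant byte first: BB 4A 45 45 79 AC AB 3F → 0xBB4A454579ACAB3F.
0xBB4A454579ACAB3F = 13495675398065531711.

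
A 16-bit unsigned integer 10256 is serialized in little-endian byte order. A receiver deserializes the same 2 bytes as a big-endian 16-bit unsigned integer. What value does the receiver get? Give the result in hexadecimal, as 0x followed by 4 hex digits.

10256 in 16-bit hexadecimal is 0x2810.
Stored little-endian, the bytes at ascending addresses are 10 28.
Read back as big-endian, the last byte is least significant, giving 0x1028.

0x1028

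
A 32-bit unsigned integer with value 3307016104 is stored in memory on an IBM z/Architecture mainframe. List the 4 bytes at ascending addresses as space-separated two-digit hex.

3307016104 in hexadecimal, padded to 32 bits, is 0xC51D0FA8.
Split into bytes (most-significant first): C5 1D 0F A8.
In big-endian order the high byte comes first in memory.
So the memory order matches the most-significant-first order: C5 1D 0F A8.

C5 1D 0F A8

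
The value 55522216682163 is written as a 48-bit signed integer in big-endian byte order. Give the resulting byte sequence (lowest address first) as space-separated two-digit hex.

32 7F 46 00 A2 B3

55522216682163 in hexadecimal, padded to 48 bits, is 0x327F4600A2B3.
Split into bytes (most-significant first): 32 7F 46 00 A2 B3.
In big-endian order the high byte comes first in memory.
So the memory order matches the most-significant-first order: 32 7F 46 00 A2 B3.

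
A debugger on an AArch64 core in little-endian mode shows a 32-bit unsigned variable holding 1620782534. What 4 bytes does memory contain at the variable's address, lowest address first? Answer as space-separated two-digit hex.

C6 2D 9B 60

1620782534 in hexadecimal, padded to 32 bits, is 0x609B2DC6.
Split into bytes (most-significant first): 60 9B 2D C6.
In little-endian order the low byte comes first in memory.
So at ascending addresses the bytes are C6 2D 9B 60.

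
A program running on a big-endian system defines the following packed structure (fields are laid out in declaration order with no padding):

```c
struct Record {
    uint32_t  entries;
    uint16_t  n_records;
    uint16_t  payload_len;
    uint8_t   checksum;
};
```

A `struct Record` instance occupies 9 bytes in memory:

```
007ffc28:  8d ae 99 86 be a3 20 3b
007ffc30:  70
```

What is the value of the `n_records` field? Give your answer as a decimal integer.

48803

`n_records` follows `entries` (4 bytes), so it starts at byte offset 4 and occupies 2 bytes.
Bytes at offsets 4..5: BE A3.
Big-endian stores the most-significant byte at the lowest address.
The bytes are already most-significant first: 0xBEA3.
0xBEA3 = 48803.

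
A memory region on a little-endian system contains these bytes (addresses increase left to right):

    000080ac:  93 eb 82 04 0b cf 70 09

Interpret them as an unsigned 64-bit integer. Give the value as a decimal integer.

In little-endian order the low byte comes first in memory.
Reassemble most-significant byte first: 09 70 CF 0B 04 82 EB 93 → 0x0970CF0B0482EB93.
0x0970CF0B0482EB93 = 680271189960223635.

680271189960223635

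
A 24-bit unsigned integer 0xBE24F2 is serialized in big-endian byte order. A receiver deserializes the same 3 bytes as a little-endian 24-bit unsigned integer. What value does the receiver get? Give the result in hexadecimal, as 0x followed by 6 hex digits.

0xF224BE

Stored big-endian, the bytes at ascending addresses are BE 24 F2.
Read back as little-endian, the first byte is least significant, giving 0xF224BE.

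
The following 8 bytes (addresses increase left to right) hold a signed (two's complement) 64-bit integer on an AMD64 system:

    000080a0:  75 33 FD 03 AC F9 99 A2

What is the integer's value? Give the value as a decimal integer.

-6730073650931879051

Little-endian stores the least-significant byte at the lowest address.
Reassemble most-significant byte first: A2 99 F9 AC 03 FD 33 75 → 0xA299F9AC03FD3375.
Top bit is set, so as a signed 64-bit value this is 0xA299F9AC03FD3375 − 2^64 = -6730073650931879051.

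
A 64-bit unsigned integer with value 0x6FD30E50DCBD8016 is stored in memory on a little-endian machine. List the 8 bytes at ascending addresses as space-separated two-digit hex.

Split into bytes (most-significant first): 6F D3 0E 50 DC BD 80 16.
Little-endian: lowest address holds the least-significant byte.
So at ascending addresses the bytes are 16 80 BD DC 50 0E D3 6F.

16 80 BD DC 50 0E D3 6F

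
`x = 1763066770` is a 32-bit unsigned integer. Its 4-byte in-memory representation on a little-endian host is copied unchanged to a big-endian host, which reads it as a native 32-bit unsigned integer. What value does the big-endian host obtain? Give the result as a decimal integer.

1763066770 in 32-bit hexadecimal is 0x69164392.
Stored little-endian, the bytes at ascending addresses are 92 43 16 69.
Read back as big-endian, the last byte is least significant, giving 0x92431669.
0x92431669 = 2453870185.

2453870185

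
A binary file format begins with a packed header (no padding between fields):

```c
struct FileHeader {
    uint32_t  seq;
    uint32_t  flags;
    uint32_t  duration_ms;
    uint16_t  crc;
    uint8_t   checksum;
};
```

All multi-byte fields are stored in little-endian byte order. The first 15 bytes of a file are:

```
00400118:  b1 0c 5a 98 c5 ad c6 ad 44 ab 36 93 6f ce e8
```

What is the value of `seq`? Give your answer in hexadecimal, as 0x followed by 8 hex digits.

`seq` is the first field, at byte offset 0, occupying 4 bytes.
Bytes at offsets 0..3: B1 0C 5A 98.
In little-endian order the low byte comes first in memory.
Reassemble most-significant byte first: 98 5A 0C B1 → 0x985A0CB1.

0x985A0CB1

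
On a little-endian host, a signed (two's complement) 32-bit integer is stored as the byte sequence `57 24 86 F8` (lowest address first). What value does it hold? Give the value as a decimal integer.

-125426601

Little-endian: lowest address holds the least-significant byte.
Reassemble most-significant byte first: F8 86 24 57 → 0xF8862457.
Top bit is set, so as a signed 32-bit value this is 0xF8862457 − 2^32 = -125426601.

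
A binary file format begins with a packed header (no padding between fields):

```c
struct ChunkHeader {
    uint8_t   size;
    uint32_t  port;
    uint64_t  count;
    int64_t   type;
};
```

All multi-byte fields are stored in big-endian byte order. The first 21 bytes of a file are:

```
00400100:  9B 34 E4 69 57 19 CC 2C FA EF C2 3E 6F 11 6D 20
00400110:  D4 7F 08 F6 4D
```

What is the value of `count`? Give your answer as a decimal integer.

`count` follows `size` (1 B), `port` (4 B), so it starts at offset 1 + 4 = 5 and occupies 8 bytes.
Bytes at offsets 5..12: 19 CC 2C FA EF C2 3E 6F.
Big-endian stores the most-significant byte at the lowest address.
The bytes are already most-significant first: 0x19CC2CFAEFC23E6F.
0x19CC2CFAEFC23E6F = 1858910202473102959.

1858910202473102959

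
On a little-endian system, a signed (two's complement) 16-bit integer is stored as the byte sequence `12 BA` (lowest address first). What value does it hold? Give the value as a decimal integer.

Little-endian stores the least-significant byte at the lowest address.
Reassemble most-significant byte first: BA 12 → 0xBA12.
Top bit is set, so as a signed 16-bit value this is 0xBA12 − 2^16 = -17902.

-17902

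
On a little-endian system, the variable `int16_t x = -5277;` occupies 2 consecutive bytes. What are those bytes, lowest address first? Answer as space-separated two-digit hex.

Two's complement of -5277 in 16 bits: 5277 = 0x149D; invert → 0xEB62; add 1 → 0xEB63.
Split into bytes (most-significant first): EB 63.
Little-endian: lowest address holds the least-significant byte.
So at ascending addresses the bytes are 63 EB.

63 EB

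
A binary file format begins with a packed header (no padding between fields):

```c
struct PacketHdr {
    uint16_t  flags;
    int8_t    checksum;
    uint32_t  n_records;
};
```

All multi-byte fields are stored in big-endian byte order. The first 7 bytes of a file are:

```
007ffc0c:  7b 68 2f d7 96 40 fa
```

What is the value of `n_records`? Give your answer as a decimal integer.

`n_records` follows `flags` (2 B), `checksum` (1 B), so it starts at offset 2 + 1 = 3 and occupies 4 bytes.
Bytes at offsets 3..6: D7 96 40 FA.
Big-endian stores the most-significant byte at the lowest address.
The bytes are already most-significant first: 0xD79640FA.
0xD79640FA = 3616948474.

3616948474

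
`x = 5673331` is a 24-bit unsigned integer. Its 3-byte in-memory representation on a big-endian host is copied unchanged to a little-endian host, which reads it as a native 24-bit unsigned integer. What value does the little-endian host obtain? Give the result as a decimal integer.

5673331 in 24-bit hexadecimal is 0x569173.
Stored big-endian, the bytes at ascending addresses are 56 91 73.
Read back as little-endian, the first byte is least significant, giving 0x739156.
0x739156 = 7573846.

7573846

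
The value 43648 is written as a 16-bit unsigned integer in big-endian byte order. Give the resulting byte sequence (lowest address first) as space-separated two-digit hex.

43648 in hexadecimal, padded to 16 bits, is 0xAA80.
Split into bytes (most-significant first): AA 80.
In big-endian order the high byte comes first in memory.
So the memory order matches the most-significant-first order: AA 80.

AA 80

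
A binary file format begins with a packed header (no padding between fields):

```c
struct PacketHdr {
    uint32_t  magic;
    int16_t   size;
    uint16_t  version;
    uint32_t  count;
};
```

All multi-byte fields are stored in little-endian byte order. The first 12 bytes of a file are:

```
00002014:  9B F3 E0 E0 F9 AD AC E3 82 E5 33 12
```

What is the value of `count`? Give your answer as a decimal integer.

305390978

`count` follows `magic` (4 B), `size` (2 B), `version` (2 B), so it starts at offset 4 + 2 + 2 = 8 and occupies 4 bytes.
Bytes at offsets 8..11: 82 E5 33 12.
In little-endian order the low byte comes first in memory.
Reassemble most-significant byte first: 12 33 E5 82 → 0x1233E582.
0x1233E582 = 305390978.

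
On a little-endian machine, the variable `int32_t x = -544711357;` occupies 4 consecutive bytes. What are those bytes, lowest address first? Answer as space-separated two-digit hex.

Two's complement of -544711357 in 32 bits: 544711357 = 0x2077A2BD; invert → 0xDF885D42; add 1 → 0xDF885D43.
Split into bytes (most-significant first): DF 88 5D 43.
Little-endian: lowest address holds the least-significant byte.
So at ascending addresses the bytes are 43 5D 88 DF.

43 5D 88 DF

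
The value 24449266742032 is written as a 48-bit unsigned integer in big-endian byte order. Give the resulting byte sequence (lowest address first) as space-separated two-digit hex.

16 3C 89 DB F3 10

24449266742032 in hexadecimal, padded to 48 bits, is 0x163C89DBF310.
Split into bytes (most-significant first): 16 3C 89 DB F3 10.
Big-endian stores the most-significant byte at the lowest address.
So the memory order matches the most-significant-first order: 16 3C 89 DB F3 10.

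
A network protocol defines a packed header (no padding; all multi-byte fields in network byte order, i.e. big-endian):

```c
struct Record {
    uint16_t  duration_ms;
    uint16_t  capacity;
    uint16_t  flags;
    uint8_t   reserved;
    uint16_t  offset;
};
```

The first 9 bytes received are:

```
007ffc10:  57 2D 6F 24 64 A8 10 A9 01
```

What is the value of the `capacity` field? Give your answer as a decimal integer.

28452

`capacity` follows `duration_ms` (2 bytes), so it starts at byte offset 2 and occupies 2 bytes.
Bytes at offsets 2..3: 6F 24.
Big-endian stores the most-significant byte at the lowest address.
The bytes are already most-significant first: 0x6F24.
0x6F24 = 28452.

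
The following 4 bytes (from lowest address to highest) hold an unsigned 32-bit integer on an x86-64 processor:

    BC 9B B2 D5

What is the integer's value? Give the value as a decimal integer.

3585252284

Little-endian stores the least-significant byte at the lowest address.
Reassemble most-significant byte first: D5 B2 9B BC → 0xD5B29BBC.
0xD5B29BBC = 3585252284.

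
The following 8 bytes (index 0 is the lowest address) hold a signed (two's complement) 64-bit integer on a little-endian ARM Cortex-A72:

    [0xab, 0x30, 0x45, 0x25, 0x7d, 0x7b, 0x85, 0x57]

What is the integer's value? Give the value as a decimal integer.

In little-endian order the low byte comes first in memory.
Reassemble most-significant byte first: 57 85 7B 7D 25 45 30 AB → 0x57857B7D254530AB.
0x57857B7D254530AB = 6306582630628667563.

6306582630628667563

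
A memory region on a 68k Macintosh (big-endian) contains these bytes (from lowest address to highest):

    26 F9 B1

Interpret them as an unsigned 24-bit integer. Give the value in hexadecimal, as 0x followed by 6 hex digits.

Big-endian: lowest address holds the most-significant byte.
The bytes are already most-significant first: 0x26F9B1.

0x26F9B1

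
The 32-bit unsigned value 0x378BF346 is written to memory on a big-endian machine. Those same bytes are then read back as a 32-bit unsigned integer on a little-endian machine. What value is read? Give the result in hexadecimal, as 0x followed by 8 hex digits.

Stored big-endian, the bytes at ascending addresses are 37 8B F3 46.
Read back as little-endian, the first byte is least significant, giving 0x46F38B37.

0x46F38B37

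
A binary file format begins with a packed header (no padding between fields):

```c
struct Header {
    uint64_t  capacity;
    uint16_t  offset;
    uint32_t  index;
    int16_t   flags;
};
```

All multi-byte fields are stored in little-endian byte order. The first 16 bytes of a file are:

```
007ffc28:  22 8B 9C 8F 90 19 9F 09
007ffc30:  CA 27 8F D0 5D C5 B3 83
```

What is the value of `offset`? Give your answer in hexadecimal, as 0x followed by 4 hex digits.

`offset` follows `capacity` (8 bytes), so it starts at byte offset 8 and occupies 2 bytes.
Bytes at offsets 8..9: CA 27.
Little-endian: lowest address holds the least-significant byte.
Reassemble most-significant byte first: 27 CA → 0x27CA.

0x27CA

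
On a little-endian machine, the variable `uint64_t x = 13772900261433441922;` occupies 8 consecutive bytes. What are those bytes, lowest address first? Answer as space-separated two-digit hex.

13772900261433441922 in hexadecimal, padded to 64 bits, is 0xBF232BD0D99FFE82.
Split into bytes (most-significant first): BF 23 2B D0 D9 9F FE 82.
Little-endian: lowest address holds the least-significant byte.
So at ascending addresses the bytes are 82 FE 9F D9 D0 2B 23 BF.

82 FE 9F D9 D0 2B 23 BF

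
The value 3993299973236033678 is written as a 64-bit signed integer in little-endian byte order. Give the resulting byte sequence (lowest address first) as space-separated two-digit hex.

8E 88 4F 12 2B 0D 6B 37

3993299973236033678 in hexadecimal, padded to 64 bits, is 0x376B0D2B124F888E.
Split into bytes (most-significant first): 37 6B 0D 2B 12 4F 88 8E.
In little-endian order the low byte comes first in memory.
So at ascending addresses the bytes are 8E 88 4F 12 2B 0D 6B 37.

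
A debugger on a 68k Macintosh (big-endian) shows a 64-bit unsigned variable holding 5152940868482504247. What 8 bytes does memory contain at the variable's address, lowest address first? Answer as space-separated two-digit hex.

47 82 EC 6B 1E 7E 16 37

5152940868482504247 in hexadecimal, padded to 64 bits, is 0x4782EC6B1E7E1637.
Split into bytes (most-significant first): 47 82 EC 6B 1E 7E 16 37.
Big-endian stores the most-significant byte at the lowest address.
So the memory order matches the most-significant-first order: 47 82 EC 6B 1E 7E 16 37.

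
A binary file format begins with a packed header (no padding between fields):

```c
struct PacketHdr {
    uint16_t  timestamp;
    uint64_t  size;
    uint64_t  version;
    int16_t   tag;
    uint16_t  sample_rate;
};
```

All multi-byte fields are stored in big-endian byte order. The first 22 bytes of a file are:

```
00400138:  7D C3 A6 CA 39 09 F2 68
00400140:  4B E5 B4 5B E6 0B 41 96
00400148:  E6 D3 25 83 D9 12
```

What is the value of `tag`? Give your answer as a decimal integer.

9603

`tag` follows `timestamp` (2 B), `size` (8 B), `version` (8 B), so it starts at offset 2 + 8 + 8 = 18 and occupies 2 bytes.
Bytes at offsets 18..19: 25 83.
Big-endian stores the most-significant byte at the lowest address.
The bytes are already most-significant first: 0x2583.
0x2583 = 9603.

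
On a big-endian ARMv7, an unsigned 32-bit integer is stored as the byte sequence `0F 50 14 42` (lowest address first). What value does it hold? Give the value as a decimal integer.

Big-endian stores the most-significant byte at the lowest address.
The bytes are already most-significant first: 0x0F501442.
0x0F501442 = 256906306.

256906306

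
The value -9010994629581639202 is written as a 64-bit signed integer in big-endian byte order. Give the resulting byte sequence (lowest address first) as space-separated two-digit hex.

82 F2 84 20 6E D5 71 DE

Two's complement of -9010994629581639202 in 64 bits: 9010994629581639202 = 0x7D0D7BDF912A8E22; invert → 0x82F284206ED571DD; add 1 → 0x82F284206ED571DE.
Split into bytes (most-significant first): 82 F2 84 20 6E D5 71 DE.
In big-endian order the high byte comes first in memory.
So the memory order matches the most-significant-first order: 82 F2 84 20 6E D5 71 DE.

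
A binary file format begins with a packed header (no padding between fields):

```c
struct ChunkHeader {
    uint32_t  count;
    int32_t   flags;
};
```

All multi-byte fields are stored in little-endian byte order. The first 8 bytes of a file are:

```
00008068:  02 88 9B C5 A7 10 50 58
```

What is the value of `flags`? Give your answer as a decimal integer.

`flags` follows `count` (4 bytes), so it starts at byte offset 4 and occupies 4 bytes.
Bytes at offsets 4..7: A7 10 50 58.
In little-endian order the low byte comes first in memory.
Reassemble most-significant byte first: 58 50 10 A7 → 0x585010A7.
0x585010A7 = 1481642151.

1481642151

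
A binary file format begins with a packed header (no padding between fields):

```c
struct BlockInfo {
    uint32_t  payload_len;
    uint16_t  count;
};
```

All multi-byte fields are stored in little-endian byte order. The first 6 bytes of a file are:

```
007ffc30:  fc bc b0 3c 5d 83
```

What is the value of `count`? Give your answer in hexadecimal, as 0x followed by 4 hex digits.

`count` follows `payload_len` (4 bytes), so it starts at byte offset 4 and occupies 2 bytes.
Bytes at offsets 4..5: 5D 83.
Little-endian stores the least-significant byte at the lowest address.
Reassemble most-significant byte first: 83 5D → 0x835D.

0x835D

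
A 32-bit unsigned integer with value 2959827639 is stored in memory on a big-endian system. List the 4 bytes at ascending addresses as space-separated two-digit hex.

2959827639 in hexadecimal, padded to 32 bits, is 0xB06B62B7.
Split into bytes (most-significant first): B0 6B 62 B7.
In big-endian order the high byte comes first in memory.
So the memory order matches the most-significant-first order: B0 6B 62 B7.

B0 6B 62 B7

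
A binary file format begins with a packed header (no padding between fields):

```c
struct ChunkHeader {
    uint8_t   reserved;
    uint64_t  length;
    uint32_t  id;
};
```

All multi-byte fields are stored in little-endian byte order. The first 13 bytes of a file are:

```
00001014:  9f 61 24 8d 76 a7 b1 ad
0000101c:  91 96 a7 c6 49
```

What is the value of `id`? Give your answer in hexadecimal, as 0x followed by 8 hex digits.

0x49C6A796

`id` follows `reserved` (1 B), `length` (8 B), so it starts at offset 1 + 8 = 9 and occupies 4 bytes.
Bytes at offsets 9..12: 96 A7 C6 49.
In little-endian order the low byte comes first in memory.
Reassemble most-significant byte first: 49 C6 A7 96 → 0x49C6A796.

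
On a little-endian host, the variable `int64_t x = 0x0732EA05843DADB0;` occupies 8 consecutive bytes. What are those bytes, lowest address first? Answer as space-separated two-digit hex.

Split into bytes (most-significant first): 07 32 EA 05 84 3D AD B0.
Little-endian stores the least-significant byte at the lowest address.
So at ascending addresses the bytes are B0 AD 3D 84 05 EA 32 07.

B0 AD 3D 84 05 EA 32 07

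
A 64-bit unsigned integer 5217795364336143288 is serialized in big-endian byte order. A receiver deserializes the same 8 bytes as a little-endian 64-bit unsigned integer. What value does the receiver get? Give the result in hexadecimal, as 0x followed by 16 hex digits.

5217795364336143288 in 64-bit hexadecimal is 0x4869553D21EF8BB8.
Stored big-endian, the bytes at ascending addresses are 48 69 55 3D 21 EF 8B B8.
Read back as little-endian, the first byte is least significant, giving 0xB88BEF213D556948.

0xB88BEF213D556948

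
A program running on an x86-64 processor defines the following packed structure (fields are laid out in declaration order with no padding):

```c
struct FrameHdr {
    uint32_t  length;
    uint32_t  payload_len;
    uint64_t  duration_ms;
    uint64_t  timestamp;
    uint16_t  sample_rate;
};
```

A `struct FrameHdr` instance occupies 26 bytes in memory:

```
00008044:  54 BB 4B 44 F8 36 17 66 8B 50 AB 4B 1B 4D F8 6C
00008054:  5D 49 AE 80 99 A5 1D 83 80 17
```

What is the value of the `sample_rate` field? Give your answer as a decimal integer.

`sample_rate` follows `length` (4 B), `payload_len` (4 B), `duration_ms` (8 B), `timestamp` (8 B), so it starts at offset 4 + 4 + 8 + 8 = 24 and occupies 2 bytes.
Bytes at offsets 24..25: 80 17.
In little-endian order the low byte comes first in memory.
Reassemble most-significant byte first: 17 80 → 0x1780.
0x1780 = 6016.

6016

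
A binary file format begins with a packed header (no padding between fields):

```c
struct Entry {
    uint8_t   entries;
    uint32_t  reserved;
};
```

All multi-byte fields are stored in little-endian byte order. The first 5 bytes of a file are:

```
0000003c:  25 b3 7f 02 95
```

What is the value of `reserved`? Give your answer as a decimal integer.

2499968947

`reserved` follows `entries` (1 byte), so it starts at byte offset 1 and occupies 4 bytes.
Bytes at offsets 1..4: B3 7F 02 95.
Little-endian: lowest address holds the least-significant byte.
Reassemble most-significant byte first: 95 02 7F B3 → 0x95027FB3.
0x95027FB3 = 2499968947.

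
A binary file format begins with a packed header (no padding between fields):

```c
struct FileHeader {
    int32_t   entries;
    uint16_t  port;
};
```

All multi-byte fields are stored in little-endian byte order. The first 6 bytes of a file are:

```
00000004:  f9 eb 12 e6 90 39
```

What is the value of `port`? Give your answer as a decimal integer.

14736

`port` follows `entries` (4 bytes), so it starts at byte offset 4 and occupies 2 bytes.
Bytes at offsets 4..5: 90 39.
Little-endian: lowest address holds the least-significant byte.
Reassemble most-significant byte first: 39 90 → 0x3990.
0x3990 = 14736.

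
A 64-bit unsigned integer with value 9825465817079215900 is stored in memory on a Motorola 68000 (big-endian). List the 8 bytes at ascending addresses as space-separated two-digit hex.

9825465817079215900 in hexadecimal, padded to 64 bits, is 0x885B111A63BFF71C.
Split into bytes (most-significant first): 88 5B 11 1A 63 BF F7 1C.
In big-endian order the high byte comes first in memory.
So the memory order matches the most-significant-first order: 88 5B 11 1A 63 BF F7 1C.

88 5B 11 1A 63 BF F7 1C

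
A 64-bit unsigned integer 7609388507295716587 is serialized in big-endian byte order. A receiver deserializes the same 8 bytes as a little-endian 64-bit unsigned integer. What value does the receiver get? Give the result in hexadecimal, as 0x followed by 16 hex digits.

7609388507295716587 in 64-bit hexadecimal is 0x6999FA87F74D14EB.
Stored big-endian, the bytes at ascending addresses are 69 99 FA 87 F7 4D 14 EB.
Read back as little-endian, the first byte is least significant, giving 0xEB144DF787FA9969.

0xEB144DF787FA9969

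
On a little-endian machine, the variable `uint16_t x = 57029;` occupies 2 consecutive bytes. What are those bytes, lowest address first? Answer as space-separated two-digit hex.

57029 in hexadecimal, padded to 16 bits, is 0xDEC5.
Split into bytes (most-significant first): DE C5.
Little-endian: lowest address holds the least-significant byte.
So at ascending addresses the bytes are C5 DE.

C5 DE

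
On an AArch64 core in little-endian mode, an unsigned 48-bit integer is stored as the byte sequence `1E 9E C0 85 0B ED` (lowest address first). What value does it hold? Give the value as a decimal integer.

Little-endian stores the least-significant byte at the lowest address.
Reassemble most-significant byte first: ED 0B 85 C0 9E 1E → 0xED0B85C09E1E.
0xED0B85C09E1E = 260633744416286.

260633744416286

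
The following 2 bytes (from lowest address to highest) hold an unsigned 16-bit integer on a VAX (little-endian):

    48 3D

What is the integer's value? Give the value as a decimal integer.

In little-endian order the low byte comes first in memory.
Reassemble most-significant byte first: 3D 48 → 0x3D48.
0x3D48 = 15688.

15688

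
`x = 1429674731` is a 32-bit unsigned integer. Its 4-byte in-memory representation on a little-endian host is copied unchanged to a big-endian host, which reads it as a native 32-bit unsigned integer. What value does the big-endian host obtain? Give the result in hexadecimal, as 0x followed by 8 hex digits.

0xEB1A3755

1429674731 in 32-bit hexadecimal is 0x55371AEB.
Stored little-endian, the bytes at ascending addresses are EB 1A 37 55.
Read back as big-endian, the last byte is least significant, giving 0xEB1A3755.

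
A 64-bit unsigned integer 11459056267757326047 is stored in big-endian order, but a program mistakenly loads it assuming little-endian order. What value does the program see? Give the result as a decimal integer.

16109063043005941407

11459056267757326047 in 64-bit hexadecimal is 0x9F06BEF67CE38EDF.
Stored big-endian, the bytes at ascending addresses are 9F 06 BE F6 7C E3 8E DF.
Read back as little-endian, the first byte is least significant, giving 0xDF8EE37CF6BE069F.
0xDF8EE37CF6BE069F = 16109063043005941407.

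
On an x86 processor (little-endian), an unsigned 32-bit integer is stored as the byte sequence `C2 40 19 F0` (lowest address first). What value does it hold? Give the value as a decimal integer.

Little-endian stores the least-significant byte at the lowest address.
Reassemble most-significant byte first: F0 19 40 C2 → 0xF01940C2.
0xF01940C2 = 4028186818.

4028186818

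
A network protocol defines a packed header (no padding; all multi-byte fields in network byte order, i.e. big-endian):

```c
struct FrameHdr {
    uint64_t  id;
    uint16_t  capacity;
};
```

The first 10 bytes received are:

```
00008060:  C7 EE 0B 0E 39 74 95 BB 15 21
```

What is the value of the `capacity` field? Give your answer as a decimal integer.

5409

`capacity` follows `id` (8 bytes), so it starts at byte offset 8 and occupies 2 bytes.
Bytes at offsets 8..9: 15 21.
Big-endian: lowest address holds the most-significant byte.
The bytes are already most-significant first: 0x1521.
0x1521 = 5409.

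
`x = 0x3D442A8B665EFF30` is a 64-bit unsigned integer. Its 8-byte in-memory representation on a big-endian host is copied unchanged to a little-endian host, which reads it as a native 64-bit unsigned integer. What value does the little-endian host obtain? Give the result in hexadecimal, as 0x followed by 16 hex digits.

Stored big-endian, the bytes at ascending addresses are 3D 44 2A 8B 66 5E FF 30.
Read back as little-endian, the first byte is least significant, giving 0x30FF5E668B2A443D.

0x30FF5E668B2A443D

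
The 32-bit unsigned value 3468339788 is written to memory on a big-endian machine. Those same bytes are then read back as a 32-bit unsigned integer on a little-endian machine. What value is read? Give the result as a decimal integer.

3468339788 in 32-bit hexadecimal is 0xCEBAAA4C.
Stored big-endian, the bytes at ascending addresses are CE BA AA 4C.
Read back as little-endian, the first byte is least significant, giving 0x4CAABACE.
0x4CAABACE = 1286257358.

1286257358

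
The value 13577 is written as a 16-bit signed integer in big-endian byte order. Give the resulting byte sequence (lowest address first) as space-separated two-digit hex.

35 09

13577 in hexadecimal, padded to 16 bits, is 0x3509.
Split into bytes (most-significant first): 35 09.
In big-endian order the high byte comes first in memory.
So the memory order matches the most-significant-first order: 35 09.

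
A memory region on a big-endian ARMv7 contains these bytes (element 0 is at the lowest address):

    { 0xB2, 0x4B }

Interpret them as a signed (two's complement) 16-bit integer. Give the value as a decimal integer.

-19893

Big-endian stores the most-significant byte at the lowest address.
The bytes are already most-significant first: 0xB24B.
Top bit is set, so as a signed 16-bit value this is 0xB24B − 2^16 = -19893.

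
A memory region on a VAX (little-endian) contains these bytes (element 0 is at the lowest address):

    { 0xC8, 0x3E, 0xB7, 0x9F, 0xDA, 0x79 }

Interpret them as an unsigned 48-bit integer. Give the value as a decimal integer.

Little-endian stores the least-significant byte at the lowest address.
Reassemble most-significant byte first: 79 DA 9F B7 3E C8 → 0x79DA9FB73EC8.
0x79DA9FB73EC8 = 133979889417928.

133979889417928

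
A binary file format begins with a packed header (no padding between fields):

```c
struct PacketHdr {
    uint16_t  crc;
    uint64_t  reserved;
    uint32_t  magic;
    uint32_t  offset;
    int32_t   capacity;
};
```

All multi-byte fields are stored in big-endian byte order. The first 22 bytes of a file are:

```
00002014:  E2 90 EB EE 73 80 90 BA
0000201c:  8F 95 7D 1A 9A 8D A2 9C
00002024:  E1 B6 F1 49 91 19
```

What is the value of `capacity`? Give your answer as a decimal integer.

-246836967

`capacity` follows `crc` (2 B), `reserved` (8 B), `magic` (4 B), `offset` (4 B), so it starts at offset 2 + 8 + 4 + 4 = 18 and occupies 4 bytes.
Bytes at offsets 18..21: F1 49 91 19.
Big-endian: lowest address holds the most-significant byte.
The bytes are already most-significant first: 0xF1499119.
Top bit is set, so as a signed 32-bit value this is 0xF1499119 − 2^32 = -246836967.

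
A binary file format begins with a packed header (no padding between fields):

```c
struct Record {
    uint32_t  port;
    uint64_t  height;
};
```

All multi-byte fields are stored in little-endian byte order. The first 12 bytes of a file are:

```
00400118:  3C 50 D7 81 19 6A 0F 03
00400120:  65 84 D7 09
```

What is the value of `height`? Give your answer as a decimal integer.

709181035712047641

`height` follows `port` (4 bytes), so it starts at byte offset 4 and occupies 8 bytes.
Bytes at offsets 4..11: 19 6A 0F 03 65 84 D7 09.
Little-endian: lowest address holds the least-significant byte.
Reassemble most-significant byte first: 09 D7 84 65 03 0F 6A 19 → 0x09D78465030F6A19.
0x09D78465030F6A19 = 709181035712047641.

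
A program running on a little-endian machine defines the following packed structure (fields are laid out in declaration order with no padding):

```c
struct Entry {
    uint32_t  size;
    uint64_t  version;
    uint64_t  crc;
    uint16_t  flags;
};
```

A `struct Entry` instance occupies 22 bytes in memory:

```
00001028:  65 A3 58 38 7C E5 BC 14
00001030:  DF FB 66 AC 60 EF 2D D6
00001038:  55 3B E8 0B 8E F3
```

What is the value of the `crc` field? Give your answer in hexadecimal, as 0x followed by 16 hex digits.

0x0BE83B55D62DEF60

`crc` follows `size` (4 B), `version` (8 B), so it starts at offset 4 + 8 = 12 and occupies 8 bytes.
Bytes at offsets 12..19: 60 EF 2D D6 55 3B E8 0B.
Little-endian stores the least-significant byte at the lowest address.
Reassemble most-significant byte first: 0B E8 3B 55 D6 2D EF 60 → 0x0BE83B55D62DEF60.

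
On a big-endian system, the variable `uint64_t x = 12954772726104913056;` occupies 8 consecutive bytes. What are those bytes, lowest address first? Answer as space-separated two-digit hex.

12954772726104913056 in hexadecimal, padded to 64 bits, is 0xB3C899283566F4A0.
Split into bytes (most-significant first): B3 C8 99 28 35 66 F4 A0.
Big-endian: lowest address holds the most-significant byte.
So the memory order matches the most-significant-first order: B3 C8 99 28 35 66 F4 A0.

B3 C8 99 28 35 66 F4 A0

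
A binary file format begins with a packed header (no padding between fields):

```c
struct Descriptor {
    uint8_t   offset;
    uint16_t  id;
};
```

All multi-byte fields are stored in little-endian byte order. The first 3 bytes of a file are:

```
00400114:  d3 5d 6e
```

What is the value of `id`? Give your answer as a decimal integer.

`id` follows `offset` (1 byte), so it starts at byte offset 1 and occupies 2 bytes.
Bytes at offsets 1..2: 5D 6E.
Little-endian: lowest address holds the least-significant byte.
Reassemble most-significant byte first: 6E 5D → 0x6E5D.
0x6E5D = 28253.

28253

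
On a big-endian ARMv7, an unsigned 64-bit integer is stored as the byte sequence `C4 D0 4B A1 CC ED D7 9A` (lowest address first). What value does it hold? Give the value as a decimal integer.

14181918384889649050

Big-endian: lowest address holds the most-significant byte.
The bytes are already most-significant first: 0xC4D04BA1CCEDD79A.
0xC4D04BA1CCEDD79A = 14181918384889649050.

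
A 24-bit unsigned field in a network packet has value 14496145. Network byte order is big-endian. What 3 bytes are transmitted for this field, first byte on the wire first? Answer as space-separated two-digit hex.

DD 31 91

14496145 in hexadecimal, padded to 24 bits, is 0xDD3191.
Split into bytes (most-significant first): DD 31 91.
Big-endian: lowest address holds the most-significant byte.
So the memory order matches the most-significant-first order: DD 31 91.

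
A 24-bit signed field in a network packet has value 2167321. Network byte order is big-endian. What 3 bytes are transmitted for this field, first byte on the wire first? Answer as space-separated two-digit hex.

21 12 19

2167321 in hexadecimal, padded to 24 bits, is 0x211219.
Split into bytes (most-significant first): 21 12 19.
Big-endian: lowest address holds the most-significant byte.
So the memory order matches the most-significant-first order: 21 12 19.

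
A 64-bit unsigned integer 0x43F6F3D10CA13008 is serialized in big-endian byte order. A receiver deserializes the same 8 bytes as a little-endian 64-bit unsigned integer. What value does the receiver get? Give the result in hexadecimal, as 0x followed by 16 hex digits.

0x0830A10CD1F3F643

Stored big-endian, the bytes at ascending addresses are 43 F6 F3 D1 0C A1 30 08.
Read back as little-endian, the first byte is least significant, giving 0x0830A10CD1F3F643.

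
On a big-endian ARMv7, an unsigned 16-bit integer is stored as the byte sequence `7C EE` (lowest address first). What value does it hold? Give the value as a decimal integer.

Big-endian: lowest address holds the most-significant byte.
The bytes are already most-significant first: 0x7CEE.
0x7CEE = 31982.

31982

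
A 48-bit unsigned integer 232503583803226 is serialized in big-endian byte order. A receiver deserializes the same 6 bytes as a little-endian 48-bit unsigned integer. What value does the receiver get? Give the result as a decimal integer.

99538114541011

232503583803226 in 48-bit hexadecimal is 0xD375F585875A.
Stored big-endian, the bytes at ascending addresses are D3 75 F5 85 87 5A.
Read back as little-endian, the first byte is least significant, giving 0x5A8785F575D3.
0x5A8785F575D3 = 99538114541011.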